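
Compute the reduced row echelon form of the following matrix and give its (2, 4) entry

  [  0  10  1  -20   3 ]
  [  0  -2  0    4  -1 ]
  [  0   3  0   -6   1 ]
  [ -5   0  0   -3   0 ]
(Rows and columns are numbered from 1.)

-2

Swap r1 and r4.
  [ -5   0  0   -3   0 ]
  [  0  -2  0    4  -1 ]
  [  0   3  0   -6   1 ]
  [  0  10  1  -20   3 ]
Multiply r1 by -1/5.
  [ 1   0  0  3/5   0 ]
  [ 0  -2  0    4  -1 ]
  [ 0   3  0   -6   1 ]
  [ 0  10  1  -20   3 ]
Multiply r2 by -1/2.
  [ 1   0  0  3/5    0 ]
  [ 0   1  0   -2  1/2 ]
  [ 0   3  0   -6    1 ]
  [ 0  10  1  -20    3 ]
Subtract 3 times r2 from r3.
  [ 1   0  0  3/5     0 ]
  [ 0   1  0   -2   1/2 ]
  [ 0   0  0    0  -1/2 ]
  [ 0  10  1  -20     3 ]
Subtract 10 times r2 from r4.
  [ 1  0  0  3/5     0 ]
  [ 0  1  0   -2   1/2 ]
  [ 0  0  0    0  -1/2 ]
  [ 0  0  1    0    -2 ]
Swap r3 and r4.
  [ 1  0  0  3/5     0 ]
  [ 0  1  0   -2   1/2 ]
  [ 0  0  1    0    -2 ]
  [ 0  0  0    0  -1/2 ]
Multiply r4 by -2.
  [ 1  0  0  3/5    0 ]
  [ 0  1  0   -2  1/2 ]
  [ 0  0  1    0   -2 ]
  [ 0  0  0    0    1 ]
Add 2 times r4 to r3.
  [ 1  0  0  3/5    0 ]
  [ 0  1  0   -2  1/2 ]
  [ 0  0  1    0    0 ]
  [ 0  0  0    0    1 ]
Subtract 1/2 times r4 from r2.
  [ 1  0  0  3/5  0 ]
  [ 0  1  0   -2  0 ]
  [ 0  0  1    0  0 ]
  [ 0  0  0    0  1 ]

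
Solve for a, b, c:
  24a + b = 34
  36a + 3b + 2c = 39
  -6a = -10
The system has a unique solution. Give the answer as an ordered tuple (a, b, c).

(5/3, -6, -3/2)

Form the augmented matrix and row-reduce:
  [ 24  1  0  |   34 ]
  [ 36  3  2  |   39 ]
  [ -6  0  0  |  -10 ]
ρ1 → 1/24·ρ1
  [  1  1/24  0  |  17/12 ]
  [ 36     3  2  |     39 ]
  [ -6     0  0  |    -10 ]
ρ2 → ρ2 − 36·ρ1
  [  1  1/24  0  |  17/12 ]
  [  0   3/2  2  |    -12 ]
  [ -6     0  0  |    -10 ]
ρ3 → ρ3 + 6·ρ1
  [ 1  1/24  0  |  17/12 ]
  [ 0   3/2  2  |    -12 ]
  [ 0   1/4  0  |   -3/2 ]
ρ2 → 2/3·ρ2
  [ 1  1/24    0  |  17/12 ]
  [ 0     1  4/3  |     -8 ]
  [ 0   1/4    0  |   -3/2 ]
ρ3 → ρ3 − 1/4·ρ2
  [ 1  1/24     0  |  17/12 ]
  [ 0     1   4/3  |     -8 ]
  [ 0     0  -1/3  |    1/2 ]
ρ3 → -3·ρ3
  [ 1  1/24    0  |  17/12 ]
  [ 0     1  4/3  |     -8 ]
  [ 0     0    1  |   -3/2 ]
ρ2 → ρ2 − 4/3·ρ3
  [ 1  1/24  0  |  17/12 ]
  [ 0     1  0  |     -6 ]
  [ 0     0  1  |   -3/2 ]
ρ1 → ρ1 − 1/24·ρ2
  [ 1  0  0  |   5/3 ]
  [ 0  1  0  |    -6 ]
  [ 0  0  1  |  -3/2 ]
Reading off the last column: a = 5/3, b = -6, c = -3/2.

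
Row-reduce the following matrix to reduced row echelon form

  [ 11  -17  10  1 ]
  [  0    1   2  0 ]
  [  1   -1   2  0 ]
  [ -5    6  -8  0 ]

r1 ← 1/11·r1
  [  1  -17/11  10/11  1/11 ]
  [  0       1      2     0 ]
  [  1      -1      2     0 ]
  [ -5       6     -8     0 ]
r3 ← r3 − r1
  [  1  -17/11  10/11   1/11 ]
  [  0       1      2      0 ]
  [  0    6/11  12/11  -1/11 ]
  [ -5       6     -8      0 ]
r4 ← r4 + 5·r1
  [ 1  -17/11   10/11   1/11 ]
  [ 0       1       2      0 ]
  [ 0    6/11   12/11  -1/11 ]
  [ 0  -19/11  -38/11   5/11 ]
r3 ← r3 − 6/11·r2
  [ 1  -17/11   10/11   1/11 ]
  [ 0       1       2      0 ]
  [ 0       0       0  -1/11 ]
  [ 0  -19/11  -38/11   5/11 ]
r4 ← r4 + 19/11·r2
  [ 1  -17/11  10/11   1/11 ]
  [ 0       1      2      0 ]
  [ 0       0      0  -1/11 ]
  [ 0       0      0   5/11 ]
r3 ← -11·r3
  [ 1  -17/11  10/11  1/11 ]
  [ 0       1      2     0 ]
  [ 0       0      0     1 ]
  [ 0       0      0  5/11 ]
r4 ← r4 − 5/11·r3
  [ 1  -17/11  10/11  1/11 ]
  [ 0       1      2     0 ]
  [ 0       0      0     1 ]
  [ 0       0      0     0 ]
r1 ← r1 − 1/11·r3
  [ 1  -17/11  10/11  0 ]
  [ 0       1      2  0 ]
  [ 0       0      0  1 ]
  [ 0       0      0  0 ]
r1 ← r1 + 17/11·r2
  [ 1  0  4  0 ]
  [ 0  1  2  0 ]
  [ 0  0  0  1 ]
  [ 0  0  0  0 ]

[[1, 0, 4, 0], [0, 1, 2, 0], [0, 0, 0, 1], [0, 0, 0, 0]]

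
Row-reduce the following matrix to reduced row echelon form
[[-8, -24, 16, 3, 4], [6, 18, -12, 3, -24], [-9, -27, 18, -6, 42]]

r1 -> -1/8·r1
  [  1    3   -2  -3/8  -1/2 ]
  [  6   18  -12     3   -24 ]
  [ -9  -27   18    -6    42 ]
r2 -> r2 − 6·r1
  [  1    3  -2  -3/8  -1/2 ]
  [  0    0   0  21/4   -21 ]
  [ -9  -27  18    -6    42 ]
r3 -> r3 + 9·r1
  [ 1  3  -2   -3/8  -1/2 ]
  [ 0  0   0   21/4   -21 ]
  [ 0  0   0  -75/8  75/2 ]
r2 -> 4/21·r2
  [ 1  3  -2   -3/8  -1/2 ]
  [ 0  0   0      1    -4 ]
  [ 0  0   0  -75/8  75/2 ]
r3 -> r3 + 75/8·r2
  [ 1  3  -2  -3/8  -1/2 ]
  [ 0  0   0     1    -4 ]
  [ 0  0   0     0     0 ]
r1 -> r1 + 3/8·r2
  [ 1  3  -2  0  -2 ]
  [ 0  0   0  1  -4 ]
  [ 0  0   0  0   0 ]

[[1, 3, -2, 0, -2], [0, 0, 0, 1, -4], [0, 0, 0, 0, 0]]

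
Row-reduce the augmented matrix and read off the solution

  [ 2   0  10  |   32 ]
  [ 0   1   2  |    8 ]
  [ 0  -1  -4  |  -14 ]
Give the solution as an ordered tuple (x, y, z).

R1 := 1/2·R1
  [ 1   0   5  |   16 ]
  [ 0   1   2  |    8 ]
  [ 0  -1  -4  |  -14 ]
R3 := R3 + R2
  [ 1  0   5  |  16 ]
  [ 0  1   2  |   8 ]
  [ 0  0  -2  |  -6 ]
R3 := -1/2·R3
  [ 1  0  5  |  16 ]
  [ 0  1  2  |   8 ]
  [ 0  0  1  |   3 ]
R2 := R2 − 2·R3
  [ 1  0  5  |  16 ]
  [ 0  1  0  |   2 ]
  [ 0  0  1  |   3 ]
R1 := R1 − 5·R3
  [ 1  0  0  |  1 ]
  [ 0  1  0  |  2 ]
  [ 0  0  1  |  3 ]
Reading off the last column: x = 1, y = 2, z = 3.

(1, 2, 3)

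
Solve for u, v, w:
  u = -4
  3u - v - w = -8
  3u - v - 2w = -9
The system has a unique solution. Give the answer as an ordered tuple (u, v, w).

Form the augmented matrix and row-reduce:
  [ 1   0   0  |  -4 ]
  [ 3  -1  -1  |  -8 ]
  [ 3  -1  -2  |  -9 ]
R2 ← R2 − 3·R1
  [ 1   0   0  |  -4 ]
  [ 0  -1  -1  |   4 ]
  [ 3  -1  -2  |  -9 ]
R3 ← R3 − 3·R1
  [ 1   0   0  |  -4 ]
  [ 0  -1  -1  |   4 ]
  [ 0  -1  -2  |   3 ]
R2 ← -1·R2
  [ 1   0   0  |  -4 ]
  [ 0   1   1  |  -4 ]
  [ 0  -1  -2  |   3 ]
R3 ← R3 + R2
  [ 1  0   0  |  -4 ]
  [ 0  1   1  |  -4 ]
  [ 0  0  -1  |  -1 ]
R3 ← -1·R3
  [ 1  0  0  |  -4 ]
  [ 0  1  1  |  -4 ]
  [ 0  0  1  |   1 ]
R2 ← R2 − R3
  [ 1  0  0  |  -4 ]
  [ 0  1  0  |  -5 ]
  [ 0  0  1  |   1 ]
Reading off the last column: u = -4, v = -5, w = 1.

(-4, -5, 1)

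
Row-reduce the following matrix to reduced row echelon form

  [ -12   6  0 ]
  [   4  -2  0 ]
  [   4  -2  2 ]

R1 := -1/12·R1
R2 := R2 − 4·R1
R3 := R3 − 4·R1
R2 <=> R3
R2 := 1/2·R2

[[1, -1/2, 0], [0, 0, 1], [0, 0, 0]]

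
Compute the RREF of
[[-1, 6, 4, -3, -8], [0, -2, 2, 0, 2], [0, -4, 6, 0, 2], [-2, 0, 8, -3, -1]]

R1 ← -1·R1
  [  1  -6  -4   3   8 ]
  [  0  -2   2   0   2 ]
  [  0  -4   6   0   2 ]
  [ -2   0   8  -3  -1 ]
R4 ← R4 + 2·R1
  [ 1   -6  -4  3   8 ]
  [ 0   -2   2  0   2 ]
  [ 0   -4   6  0   2 ]
  [ 0  -12   0  3  15 ]
R2 ← -1/2·R2
  [ 1   -6  -4  3   8 ]
  [ 0    1  -1  0  -1 ]
  [ 0   -4   6  0   2 ]
  [ 0  -12   0  3  15 ]
R3 ← R3 + 4·R2
  [ 1   -6  -4  3   8 ]
  [ 0    1  -1  0  -1 ]
  [ 0    0   2  0  -2 ]
  [ 0  -12   0  3  15 ]
R4 ← R4 + 12·R2
  [ 1  -6   -4  3   8 ]
  [ 0   1   -1  0  -1 ]
  [ 0   0    2  0  -2 ]
  [ 0   0  -12  3   3 ]
R3 ← 1/2·R3
  [ 1  -6   -4  3   8 ]
  [ 0   1   -1  0  -1 ]
  [ 0   0    1  0  -1 ]
  [ 0   0  -12  3   3 ]
R4 ← R4 + 12·R3
  [ 1  -6  -4  3   8 ]
  [ 0   1  -1  0  -1 ]
  [ 0   0   1  0  -1 ]
  [ 0   0   0  3  -9 ]
R4 ← 1/3·R4
  [ 1  -6  -4  3   8 ]
  [ 0   1  -1  0  -1 ]
  [ 0   0   1  0  -1 ]
  [ 0   0   0  1  -3 ]
R1 ← R1 − 3·R4
  [ 1  -6  -4  0  17 ]
  [ 0   1  -1  0  -1 ]
  [ 0   0   1  0  -1 ]
  [ 0   0   0  1  -3 ]
R2 ← R2 + R3
  [ 1  -6  -4  0  17 ]
  [ 0   1   0  0  -2 ]
  [ 0   0   1  0  -1 ]
  [ 0   0   0  1  -3 ]
R1 ← R1 + 4·R3
  [ 1  -6  0  0  13 ]
  [ 0   1  0  0  -2 ]
  [ 0   0  1  0  -1 ]
  [ 0   0  0  1  -3 ]
R1 ← R1 + 6·R2
  [ 1  0  0  0   1 ]
  [ 0  1  0  0  -2 ]
  [ 0  0  1  0  -1 ]
  [ 0  0  0  1  -3 ]

[[1, 0, 0, 0, 1], [0, 1, 0, 0, -2], [0, 0, 1, 0, -1], [0, 0, 0, 1, -3]]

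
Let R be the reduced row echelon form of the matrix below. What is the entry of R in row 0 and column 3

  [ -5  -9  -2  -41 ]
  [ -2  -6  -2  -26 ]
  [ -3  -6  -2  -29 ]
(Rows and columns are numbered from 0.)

3

Multiply R1 by -1/5.
Add 2 times R1 to R2.
Add 3 times R1 to R3.
Multiply R2 by -5/12.
Add 3/5 times R2 to R3.
Multiply R3 by -2.
Subtract 1/2 times R3 from R2.
Subtract 2/5 times R3 from R1.
Subtract 9/5 times R2 from R1.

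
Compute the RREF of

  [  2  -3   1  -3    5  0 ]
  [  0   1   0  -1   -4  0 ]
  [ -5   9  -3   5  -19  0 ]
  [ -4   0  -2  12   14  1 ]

R1 := 1/2·R1
  [  1  -3/2  1/2  -3/2  5/2  0 ]
  [  0     1    0    -1   -4  0 ]
  [ -5     9   -3     5  -19  0 ]
  [ -4     0   -2    12   14  1 ]
R3 := R3 + 5·R1
  [  1  -3/2   1/2  -3/2    5/2  0 ]
  [  0     1     0    -1     -4  0 ]
  [  0   3/2  -1/2  -5/2  -13/2  0 ]
  [ -4     0    -2    12     14  1 ]
R4 := R4 + 4·R1
  [ 1  -3/2   1/2  -3/2    5/2  0 ]
  [ 0     1     0    -1     -4  0 ]
  [ 0   3/2  -1/2  -5/2  -13/2  0 ]
  [ 0    -6     0     6     24  1 ]
R3 := R3 − 3/2·R2
  [ 1  -3/2   1/2  -3/2   5/2  0 ]
  [ 0     1     0    -1    -4  0 ]
  [ 0     0  -1/2    -1  -1/2  0 ]
  [ 0    -6     0     6    24  1 ]
R4 := R4 + 6·R2
  [ 1  -3/2   1/2  -3/2   5/2  0 ]
  [ 0     1     0    -1    -4  0 ]
  [ 0     0  -1/2    -1  -1/2  0 ]
  [ 0     0     0     0     0  1 ]
R3 := -2·R3
  [ 1  -3/2  1/2  -3/2  5/2  0 ]
  [ 0     1    0    -1   -4  0 ]
  [ 0     0    1     2    1  0 ]
  [ 0     0    0     0    0  1 ]
R1 := R1 − 1/2·R3
  [ 1  -3/2  0  -5/2   2  0 ]
  [ 0     1  0    -1  -4  0 ]
  [ 0     0  1     2   1  0 ]
  [ 0     0  0     0   0  1 ]
R1 := R1 + 3/2·R2
  [ 1  0  0  -4  -4  0 ]
  [ 0  1  0  -1  -4  0 ]
  [ 0  0  1   2   1  0 ]
  [ 0  0  0   0   0  1 ]

[[1, 0, 0, -4, -4, 0], [0, 1, 0, -1, -4, 0], [0, 0, 1, 2, 1, 0], [0, 0, 0, 0, 0, 1]]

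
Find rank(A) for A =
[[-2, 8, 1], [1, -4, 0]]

rank = 2

R1 := -1/2·R1
R2 := R2 − R1
R2 := 2·R2
R1 := R1 + 1/2·R2
The reduced form has 2 nonzero rows.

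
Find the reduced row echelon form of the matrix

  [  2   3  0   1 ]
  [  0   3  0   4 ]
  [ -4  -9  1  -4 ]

R1 ← 1/2·R1
R3 ← R3 + 4·R1
R2 ← 1/3·R2
R3 ← R3 + 3·R2
R1 ← R1 − 3/2·R2

[[1, 0, 0, -3/2], [0, 1, 0, 4/3], [0, 0, 1, 2]]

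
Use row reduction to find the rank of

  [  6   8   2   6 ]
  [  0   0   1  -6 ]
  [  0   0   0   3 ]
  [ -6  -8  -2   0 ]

r1 ← 1/6·r1
r4 ← r4 + 6·r1
r3 ← 1/3·r3
r4 ← r4 − 6·r3
r2 ← r2 + 6·r3
r1 ← r1 − r3
r1 ← r1 − 1/3·r2
The reduced form has 3 nonzero rows.

rank = 3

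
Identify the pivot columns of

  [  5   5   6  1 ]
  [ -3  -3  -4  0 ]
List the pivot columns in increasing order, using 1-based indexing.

1, 3

r1 := 1/5·r1
r2 := r2 + 3·r1
r2 := -5/2·r2
r1 := r1 − 6/5·r2
Pivot columns are the columns containing a leading 1.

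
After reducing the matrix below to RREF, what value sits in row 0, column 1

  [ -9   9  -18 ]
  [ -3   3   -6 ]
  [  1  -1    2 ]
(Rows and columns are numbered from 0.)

R1 := -1/9·R1
R2 := R2 + 3·R1
R3 := R3 − R1

-1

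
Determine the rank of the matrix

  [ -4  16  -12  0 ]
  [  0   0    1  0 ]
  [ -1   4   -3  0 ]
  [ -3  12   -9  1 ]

Multiply R1 by -1/4.
  [  1  -4   3  0 ]
  [  0   0   1  0 ]
  [ -1   4  -3  0 ]
  [ -3  12  -9  1 ]
Add R1 to R3.
  [  1  -4   3  0 ]
  [  0   0   1  0 ]
  [  0   0   0  0 ]
  [ -3  12  -9  1 ]
Add 3 times R1 to R4.
  [ 1  -4  3  0 ]
  [ 0   0  1  0 ]
  [ 0   0  0  0 ]
  [ 0   0  0  1 ]
Swap R3 and R4.
  [ 1  -4  3  0 ]
  [ 0   0  1  0 ]
  [ 0   0  0  1 ]
  [ 0   0  0  0 ]
Subtract 3 times R2 from R1.
  [ 1  -4  0  0 ]
  [ 0   0  1  0 ]
  [ 0   0  0  1 ]
  [ 0   0  0  0 ]
The reduced form has 3 nonzero rows.

rank = 3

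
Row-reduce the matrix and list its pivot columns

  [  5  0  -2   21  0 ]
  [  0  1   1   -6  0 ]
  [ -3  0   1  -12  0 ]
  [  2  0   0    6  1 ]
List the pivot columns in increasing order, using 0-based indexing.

0, 1, 2, 4

ρ1 ← 1/5·ρ1
  [  1  0  -2/5  21/5  0 ]
  [  0  1     1    -6  0 ]
  [ -3  0     1   -12  0 ]
  [  2  0     0     6  1 ]
ρ3 ← ρ3 + 3·ρ1
  [ 1  0  -2/5  21/5  0 ]
  [ 0  1     1    -6  0 ]
  [ 0  0  -1/5   3/5  0 ]
  [ 2  0     0     6  1 ]
ρ4 ← ρ4 − 2·ρ1
  [ 1  0  -2/5   21/5  0 ]
  [ 0  1     1     -6  0 ]
  [ 0  0  -1/5    3/5  0 ]
  [ 0  0   4/5  -12/5  1 ]
ρ3 ← -5·ρ3
  [ 1  0  -2/5   21/5  0 ]
  [ 0  1     1     -6  0 ]
  [ 0  0     1     -3  0 ]
  [ 0  0   4/5  -12/5  1 ]
ρ4 ← ρ4 − 4/5·ρ3
  [ 1  0  -2/5  21/5  0 ]
  [ 0  1     1    -6  0 ]
  [ 0  0     1    -3  0 ]
  [ 0  0     0     0  1 ]
ρ2 ← ρ2 − ρ3
  [ 1  0  -2/5  21/5  0 ]
  [ 0  1     0    -3  0 ]
  [ 0  0     1    -3  0 ]
  [ 0  0     0     0  1 ]
ρ1 ← ρ1 + 2/5·ρ3
  [ 1  0  0   3  0 ]
  [ 0  1  0  -3  0 ]
  [ 0  0  1  -3  0 ]
  [ 0  0  0   0  1 ]
Pivot columns are the columns containing a leading 1.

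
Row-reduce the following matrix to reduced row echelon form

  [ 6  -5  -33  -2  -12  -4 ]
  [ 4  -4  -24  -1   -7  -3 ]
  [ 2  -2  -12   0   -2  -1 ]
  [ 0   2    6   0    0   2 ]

ρ1 -> 1/6·ρ1
  [ 1  -5/6  -11/2  -1/3  -2  -2/3 ]
  [ 4    -4    -24    -1  -7    -3 ]
  [ 2    -2    -12     0  -2    -1 ]
  [ 0     2      6     0   0     2 ]
ρ2 -> ρ2 − 4·ρ1
  [ 1  -5/6  -11/2  -1/3  -2  -2/3 ]
  [ 0  -2/3     -2   1/3   1  -1/3 ]
  [ 2    -2    -12     0  -2    -1 ]
  [ 0     2      6     0   0     2 ]
ρ3 -> ρ3 − 2·ρ1
  [ 1  -5/6  -11/2  -1/3  -2  -2/3 ]
  [ 0  -2/3     -2   1/3   1  -1/3 ]
  [ 0  -1/3     -1   2/3   2   1/3 ]
  [ 0     2      6     0   0     2 ]
ρ2 -> -3/2·ρ2
  [ 1  -5/6  -11/2  -1/3    -2  -2/3 ]
  [ 0     1      3  -1/2  -3/2   1/2 ]
  [ 0  -1/3     -1   2/3     2   1/3 ]
  [ 0     2      6     0     0     2 ]
ρ3 -> ρ3 + 1/3·ρ2
  [ 1  -5/6  -11/2  -1/3    -2  -2/3 ]
  [ 0     1      3  -1/2  -3/2   1/2 ]
  [ 0     0      0   1/2   3/2   1/2 ]
  [ 0     2      6     0     0     2 ]
ρ4 -> ρ4 − 2·ρ2
  [ 1  -5/6  -11/2  -1/3    -2  -2/3 ]
  [ 0     1      3  -1/2  -3/2   1/2 ]
  [ 0     0      0   1/2   3/2   1/2 ]
  [ 0     0      0     1     3     1 ]
ρ3 -> 2·ρ3
  [ 1  -5/6  -11/2  -1/3    -2  -2/3 ]
  [ 0     1      3  -1/2  -3/2   1/2 ]
  [ 0     0      0     1     3     1 ]
  [ 0     0      0     1     3     1 ]
ρ4 -> ρ4 − ρ3
  [ 1  -5/6  -11/2  -1/3    -2  -2/3 ]
  [ 0     1      3  -1/2  -3/2   1/2 ]
  [ 0     0      0     1     3     1 ]
  [ 0     0      0     0     0     0 ]
ρ2 -> ρ2 + 1/2·ρ3
  [ 1  -5/6  -11/2  -1/3  -2  -2/3 ]
  [ 0     1      3     0   0     1 ]
  [ 0     0      0     1   3     1 ]
  [ 0     0      0     0   0     0 ]
ρ1 -> ρ1 + 1/3·ρ3
  [ 1  -5/6  -11/2  0  -1  -1/3 ]
  [ 0     1      3  0   0     1 ]
  [ 0     0      0  1   3     1 ]
  [ 0     0      0  0   0     0 ]
ρ1 -> ρ1 + 5/6·ρ2
  [ 1  0  -3  0  -1  1/2 ]
  [ 0  1   3  0   0    1 ]
  [ 0  0   0  1   3    1 ]
  [ 0  0   0  0   0    0 ]

[[1, 0, -3, 0, -1, 1/2], [0, 1, 3, 0, 0, 1], [0, 0, 0, 1, 3, 1], [0, 0, 0, 0, 0, 0]]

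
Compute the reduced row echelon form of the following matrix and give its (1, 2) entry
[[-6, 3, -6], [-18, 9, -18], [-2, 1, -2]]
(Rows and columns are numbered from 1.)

-1/2

R1 → -1/6·R1
  [   1  -1/2    1 ]
  [ -18     9  -18 ]
  [  -2     1   -2 ]
R2 → R2 + 18·R1
  [  1  -1/2   1 ]
  [  0     0   0 ]
  [ -2     1  -2 ]
R3 → R3 + 2·R1
  [ 1  -1/2  1 ]
  [ 0     0  0 ]
  [ 0     0  0 ]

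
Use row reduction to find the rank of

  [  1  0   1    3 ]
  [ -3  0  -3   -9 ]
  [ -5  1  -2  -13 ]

rank = 2

R2 → R2 + 3·R1
  [  1  0   1    3 ]
  [  0  0   0    0 ]
  [ -5  1  -2  -13 ]
R3 → R3 + 5·R1
  [ 1  0  1  3 ]
  [ 0  0  0  0 ]
  [ 0  1  3  2 ]
R2 <=> R3
  [ 1  0  1  3 ]
  [ 0  1  3  2 ]
  [ 0  0  0  0 ]
The reduced form has 2 nonzero rows.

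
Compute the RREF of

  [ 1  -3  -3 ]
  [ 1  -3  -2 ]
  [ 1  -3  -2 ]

r2 := r2 − r1
  [ 1  -3  -3 ]
  [ 0   0   1 ]
  [ 1  -3  -2 ]
r3 := r3 − r1
  [ 1  -3  -3 ]
  [ 0   0   1 ]
  [ 0   0   1 ]
r3 := r3 − r2
  [ 1  -3  -3 ]
  [ 0   0   1 ]
  [ 0   0   0 ]
r1 := r1 + 3·r2
  [ 1  -3  0 ]
  [ 0   0  1 ]
  [ 0   0  0 ]

[[1, -3, 0], [0, 0, 1], [0, 0, 0]]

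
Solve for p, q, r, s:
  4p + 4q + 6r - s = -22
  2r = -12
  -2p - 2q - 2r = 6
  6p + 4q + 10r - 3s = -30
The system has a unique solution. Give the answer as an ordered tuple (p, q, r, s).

(6, -3, -6, -2)

Form the augmented matrix and row-reduce:
  [  4   4   6  -1  |  -22 ]
  [  0   0   2   0  |  -12 ]
  [ -2  -2  -2   0  |    6 ]
  [  6   4  10  -3  |  -30 ]
ρ1 -> 1/4·ρ1
  [  1   1  3/2  -1/4  |  -11/2 ]
  [  0   0    2     0  |    -12 ]
  [ -2  -2   -2     0  |      6 ]
  [  6   4   10    -3  |    -30 ]
ρ3 -> ρ3 + 2·ρ1
  [ 1  1  3/2  -1/4  |  -11/2 ]
  [ 0  0    2     0  |    -12 ]
  [ 0  0    1  -1/2  |     -5 ]
  [ 6  4   10    -3  |    -30 ]
ρ4 -> ρ4 − 6·ρ1
  [ 1   1  3/2  -1/4  |  -11/2 ]
  [ 0   0    2     0  |    -12 ]
  [ 0   0    1  -1/2  |     -5 ]
  [ 0  -2    1  -3/2  |      3 ]
ρ2 <=> ρ4
  [ 1   1  3/2  -1/4  |  -11/2 ]
  [ 0  -2    1  -3/2  |      3 ]
  [ 0   0    1  -1/2  |     -5 ]
  [ 0   0    2     0  |    -12 ]
ρ2 -> -1/2·ρ2
  [ 1  1   3/2  -1/4  |  -11/2 ]
  [ 0  1  -1/2   3/4  |   -3/2 ]
  [ 0  0     1  -1/2  |     -5 ]
  [ 0  0     2     0  |    -12 ]
ρ4 -> ρ4 − 2·ρ3
  [ 1  1   3/2  -1/4  |  -11/2 ]
  [ 0  1  -1/2   3/4  |   -3/2 ]
  [ 0  0     1  -1/2  |     -5 ]
  [ 0  0     0     1  |     -2 ]
ρ3 -> ρ3 + 1/2·ρ4
  [ 1  1   3/2  -1/4  |  -11/2 ]
  [ 0  1  -1/2   3/4  |   -3/2 ]
  [ 0  0     1     0  |     -6 ]
  [ 0  0     0     1  |     -2 ]
ρ2 -> ρ2 − 3/4·ρ4
  [ 1  1   3/2  -1/4  |  -11/2 ]
  [ 0  1  -1/2     0  |      0 ]
  [ 0  0     1     0  |     -6 ]
  [ 0  0     0     1  |     -2 ]
ρ1 -> ρ1 + 1/4·ρ4
  [ 1  1   3/2  0  |  -6 ]
  [ 0  1  -1/2  0  |   0 ]
  [ 0  0     1  0  |  -6 ]
  [ 0  0     0  1  |  -2 ]
ρ2 -> ρ2 + 1/2·ρ3
  [ 1  1  3/2  0  |  -6 ]
  [ 0  1    0  0  |  -3 ]
  [ 0  0    1  0  |  -6 ]
  [ 0  0    0  1  |  -2 ]
ρ1 -> ρ1 − 3/2·ρ3
  [ 1  1  0  0  |   3 ]
  [ 0  1  0  0  |  -3 ]
  [ 0  0  1  0  |  -6 ]
  [ 0  0  0  1  |  -2 ]
ρ1 -> ρ1 − ρ2
  [ 1  0  0  0  |   6 ]
  [ 0  1  0  0  |  -3 ]
  [ 0  0  1  0  |  -6 ]
  [ 0  0  0  1  |  -2 ]
Reading off the last column: p = 6, q = -3, r = -6, s = -2.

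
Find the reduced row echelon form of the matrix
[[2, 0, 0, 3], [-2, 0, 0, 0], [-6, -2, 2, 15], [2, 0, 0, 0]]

[[1, 0, 0, 0], [0, 1, -1, 0], [0, 0, 0, 1], [0, 0, 0, 0]]

R1 := 1/2·R1
  [  1   0  0  3/2 ]
  [ -2   0  0    0 ]
  [ -6  -2  2   15 ]
  [  2   0  0    0 ]
R2 := R2 + 2·R1
  [  1   0  0  3/2 ]
  [  0   0  0    3 ]
  [ -6  -2  2   15 ]
  [  2   0  0    0 ]
R3 := R3 + 6·R1
  [ 1   0  0  3/2 ]
  [ 0   0  0    3 ]
  [ 0  -2  2   24 ]
  [ 2   0  0    0 ]
R4 := R4 − 2·R1
  [ 1   0  0  3/2 ]
  [ 0   0  0    3 ]
  [ 0  -2  2   24 ]
  [ 0   0  0   -3 ]
R2 <-> R3
  [ 1   0  0  3/2 ]
  [ 0  -2  2   24 ]
  [ 0   0  0    3 ]
  [ 0   0  0   -3 ]
R2 := -1/2·R2
  [ 1  0   0  3/2 ]
  [ 0  1  -1  -12 ]
  [ 0  0   0    3 ]
  [ 0  0   0   -3 ]
R3 := 1/3·R3
  [ 1  0   0  3/2 ]
  [ 0  1  -1  -12 ]
  [ 0  0   0    1 ]
  [ 0  0   0   -3 ]
R4 := R4 + 3·R3
  [ 1  0   0  3/2 ]
  [ 0  1  -1  -12 ]
  [ 0  0   0    1 ]
  [ 0  0   0    0 ]
R2 := R2 + 12·R3
  [ 1  0   0  3/2 ]
  [ 0  1  -1    0 ]
  [ 0  0   0    1 ]
  [ 0  0   0    0 ]
R1 := R1 − 3/2·R3
  [ 1  0   0  0 ]
  [ 0  1  -1  0 ]
  [ 0  0   0  1 ]
  [ 0  0   0  0 ]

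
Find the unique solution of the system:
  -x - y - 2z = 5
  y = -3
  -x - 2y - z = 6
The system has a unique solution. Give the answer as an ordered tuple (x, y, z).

Form the augmented matrix and row-reduce:
  [ -1  -1  -2  |   5 ]
  [  0   1   0  |  -3 ]
  [ -1  -2  -1  |   6 ]
Multiply ρ1 by -1.
Add ρ1 to ρ3.
Add ρ2 to ρ3.
Subtract 2 times ρ3 from ρ1.
Subtract ρ2 from ρ1.
Reading off the last column: x = 2, y = -3, z = -2.

(2, -3, -2)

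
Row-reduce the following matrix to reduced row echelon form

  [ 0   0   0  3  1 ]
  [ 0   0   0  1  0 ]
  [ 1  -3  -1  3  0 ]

r1 <=> r3
r3 -> r3 − 3·r2
r1 -> r1 − 3·r2

[[1, -3, -1, 0, 0], [0, 0, 0, 1, 0], [0, 0, 0, 0, 1]]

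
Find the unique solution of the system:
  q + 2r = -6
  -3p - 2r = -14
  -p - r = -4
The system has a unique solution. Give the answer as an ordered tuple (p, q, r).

(6, -2, -2)

Form the augmented matrix and row-reduce:
  [  0  1   2  |   -6 ]
  [ -3  0  -2  |  -14 ]
  [ -1  0  -1  |   -4 ]
Swap ρ1 and ρ2.
Multiply ρ1 by -1/3.
Add ρ1 to ρ3.
Multiply ρ3 by -3.
Subtract 2 times ρ3 from ρ2.
Subtract 2/3 times ρ3 from ρ1.
Reading off the last column: p = 6, q = -2, r = -2.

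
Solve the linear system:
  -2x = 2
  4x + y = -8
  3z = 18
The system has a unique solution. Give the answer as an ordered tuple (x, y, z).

(-1, -4, 6)

Form the augmented matrix and row-reduce:
  [ -2  0  0  |   2 ]
  [  4  1  0  |  -8 ]
  [  0  0  3  |  18 ]
R1 → -1/2·R1
R2 → R2 − 4·R1
R3 → 1/3·R3
Reading off the last column: x = -1, y = -4, z = 6.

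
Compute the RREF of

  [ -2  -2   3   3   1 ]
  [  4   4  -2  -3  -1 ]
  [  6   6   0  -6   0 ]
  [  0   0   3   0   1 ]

[[1, 1, 0, 0, 0], [0, 0, 1, 0, 0], [0, 0, 0, 1, 0], [0, 0, 0, 0, 1]]

R1 ← -1/2·R1
  [ 1  1  -3/2  -3/2  -1/2 ]
  [ 4  4    -2    -3    -1 ]
  [ 6  6     0    -6     0 ]
  [ 0  0     3     0     1 ]
R2 ← R2 − 4·R1
  [ 1  1  -3/2  -3/2  -1/2 ]
  [ 0  0     4     3     1 ]
  [ 6  6     0    -6     0 ]
  [ 0  0     3     0     1 ]
R3 ← R3 − 6·R1
  [ 1  1  -3/2  -3/2  -1/2 ]
  [ 0  0     4     3     1 ]
  [ 0  0     9     3     3 ]
  [ 0  0     3     0     1 ]
R2 ← 1/4·R2
  [ 1  1  -3/2  -3/2  -1/2 ]
  [ 0  0     1   3/4   1/4 ]
  [ 0  0     9     3     3 ]
  [ 0  0     3     0     1 ]
R3 ← R3 − 9·R2
  [ 1  1  -3/2   -3/2  -1/2 ]
  [ 0  0     1    3/4   1/4 ]
  [ 0  0     0  -15/4   3/4 ]
  [ 0  0     3      0     1 ]
R4 ← R4 − 3·R2
  [ 1  1  -3/2   -3/2  -1/2 ]
  [ 0  0     1    3/4   1/4 ]
  [ 0  0     0  -15/4   3/4 ]
  [ 0  0     0   -9/4   1/4 ]
R3 ← -4/15·R3
  [ 1  1  -3/2  -3/2  -1/2 ]
  [ 0  0     1   3/4   1/4 ]
  [ 0  0     0     1  -1/5 ]
  [ 0  0     0  -9/4   1/4 ]
R4 ← R4 + 9/4·R3
  [ 1  1  -3/2  -3/2  -1/2 ]
  [ 0  0     1   3/4   1/4 ]
  [ 0  0     0     1  -1/5 ]
  [ 0  0     0     0  -1/5 ]
R4 ← -5·R4
  [ 1  1  -3/2  -3/2  -1/2 ]
  [ 0  0     1   3/4   1/4 ]
  [ 0  0     0     1  -1/5 ]
  [ 0  0     0     0     1 ]
R3 ← R3 + 1/5·R4
  [ 1  1  -3/2  -3/2  -1/2 ]
  [ 0  0     1   3/4   1/4 ]
  [ 0  0     0     1     0 ]
  [ 0  0     0     0     1 ]
R2 ← R2 − 1/4·R4
  [ 1  1  -3/2  -3/2  -1/2 ]
  [ 0  0     1   3/4     0 ]
  [ 0  0     0     1     0 ]
  [ 0  0     0     0     1 ]
R1 ← R1 + 1/2·R4
  [ 1  1  -3/2  -3/2  0 ]
  [ 0  0     1   3/4  0 ]
  [ 0  0     0     1  0 ]
  [ 0  0     0     0  1 ]
R2 ← R2 − 3/4·R3
  [ 1  1  -3/2  -3/2  0 ]
  [ 0  0     1     0  0 ]
  [ 0  0     0     1  0 ]
  [ 0  0     0     0  1 ]
R1 ← R1 + 3/2·R3
  [ 1  1  -3/2  0  0 ]
  [ 0  0     1  0  0 ]
  [ 0  0     0  1  0 ]
  [ 0  0     0  0  1 ]
R1 ← R1 + 3/2·R2
  [ 1  1  0  0  0 ]
  [ 0  0  1  0  0 ]
  [ 0  0  0  1  0 ]
  [ 0  0  0  0  1 ]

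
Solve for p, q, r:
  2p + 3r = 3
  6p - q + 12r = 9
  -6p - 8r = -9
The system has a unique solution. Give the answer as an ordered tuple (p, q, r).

Form the augmented matrix and row-reduce:
  [  2   0   3  |   3 ]
  [  6  -1  12  |   9 ]
  [ -6   0  -8  |  -9 ]
ρ1 ← 1/2·ρ1
ρ2 ← ρ2 − 6·ρ1
ρ3 ← ρ3 + 6·ρ1
ρ2 ← -1·ρ2
ρ2 ← ρ2 + 3·ρ3
ρ1 ← ρ1 − 3/2·ρ3
Reading off the last column: p = 3/2, q = 0, r = 0.

(3/2, 0, 0)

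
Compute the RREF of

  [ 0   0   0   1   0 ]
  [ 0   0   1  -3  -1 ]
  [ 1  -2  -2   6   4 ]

[[1, -2, 0, 0, 2], [0, 0, 1, 0, -1], [0, 0, 0, 1, 0]]

r1 ↔ r3
  [ 1  -2  -2   6   4 ]
  [ 0   0   1  -3  -1 ]
  [ 0   0   0   1   0 ]
r2 ← r2 + 3·r3
  [ 1  -2  -2  6   4 ]
  [ 0   0   1  0  -1 ]
  [ 0   0   0  1   0 ]
r1 ← r1 − 6·r3
  [ 1  -2  -2  0   4 ]
  [ 0   0   1  0  -1 ]
  [ 0   0   0  1   0 ]
r1 ← r1 + 2·r2
  [ 1  -2  0  0   2 ]
  [ 0   0  1  0  -1 ]
  [ 0   0  0  1   0 ]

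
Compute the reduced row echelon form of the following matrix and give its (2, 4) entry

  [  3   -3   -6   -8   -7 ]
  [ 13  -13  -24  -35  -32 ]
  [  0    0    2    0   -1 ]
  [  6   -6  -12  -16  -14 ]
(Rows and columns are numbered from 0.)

R1 -> 1/3·R1
  [  1   -1   -2  -8/3  -7/3 ]
  [ 13  -13  -24   -35   -32 ]
  [  0    0    2     0    -1 ]
  [  6   -6  -12   -16   -14 ]
R2 -> R2 − 13·R1
  [ 1  -1   -2  -8/3  -7/3 ]
  [ 0   0    2  -1/3  -5/3 ]
  [ 0   0    2     0    -1 ]
  [ 6  -6  -12   -16   -14 ]
R4 -> R4 − 6·R1
  [ 1  -1  -2  -8/3  -7/3 ]
  [ 0   0   2  -1/3  -5/3 ]
  [ 0   0   2     0    -1 ]
  [ 0   0   0     0     0 ]
R2 -> 1/2·R2
  [ 1  -1  -2  -8/3  -7/3 ]
  [ 0   0   1  -1/6  -5/6 ]
  [ 0   0   2     0    -1 ]
  [ 0   0   0     0     0 ]
R3 -> R3 − 2·R2
  [ 1  -1  -2  -8/3  -7/3 ]
  [ 0   0   1  -1/6  -5/6 ]
  [ 0   0   0   1/3   2/3 ]
  [ 0   0   0     0     0 ]
R3 -> 3·R3
  [ 1  -1  -2  -8/3  -7/3 ]
  [ 0   0   1  -1/6  -5/6 ]
  [ 0   0   0     1     2 ]
  [ 0   0   0     0     0 ]
R2 -> R2 + 1/6·R3
  [ 1  -1  -2  -8/3  -7/3 ]
  [ 0   0   1     0  -1/2 ]
  [ 0   0   0     1     2 ]
  [ 0   0   0     0     0 ]
R1 -> R1 + 8/3·R3
  [ 1  -1  -2  0     3 ]
  [ 0   0   1  0  -1/2 ]
  [ 0   0   0  1     2 ]
  [ 0   0   0  0     0 ]
R1 -> R1 + 2·R2
  [ 1  -1  0  0     2 ]
  [ 0   0  1  0  -1/2 ]
  [ 0   0  0  1     2 ]
  [ 0   0  0  0     0 ]

2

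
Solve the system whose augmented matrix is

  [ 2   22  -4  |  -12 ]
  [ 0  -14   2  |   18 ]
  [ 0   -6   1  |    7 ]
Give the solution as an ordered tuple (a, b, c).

(6, -2, -5)

R1 := 1/2·R1
  [ 1   11  -2  |  -6 ]
  [ 0  -14   2  |  18 ]
  [ 0   -6   1  |   7 ]
R2 := -1/14·R2
  [ 1  11    -2  |    -6 ]
  [ 0   1  -1/7  |  -9/7 ]
  [ 0  -6     1  |     7 ]
R3 := R3 + 6·R2
  [ 1  11    -2  |    -6 ]
  [ 0   1  -1/7  |  -9/7 ]
  [ 0   0   1/7  |  -5/7 ]
R3 := 7·R3
  [ 1  11    -2  |    -6 ]
  [ 0   1  -1/7  |  -9/7 ]
  [ 0   0     1  |    -5 ]
R2 := R2 + 1/7·R3
  [ 1  11  -2  |  -6 ]
  [ 0   1   0  |  -2 ]
  [ 0   0   1  |  -5 ]
R1 := R1 + 2·R3
  [ 1  11  0  |  -16 ]
  [ 0   1  0  |   -2 ]
  [ 0   0  1  |   -5 ]
R1 := R1 − 11·R2
  [ 1  0  0  |   6 ]
  [ 0  1  0  |  -2 ]
  [ 0  0  1  |  -5 ]
Reading off the last column: a = 6, b = -2, c = -5.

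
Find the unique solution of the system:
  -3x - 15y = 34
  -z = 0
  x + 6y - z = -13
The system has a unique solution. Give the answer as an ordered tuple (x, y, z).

Form the augmented matrix and row-reduce:
  [ -3  -15   0  |   34 ]
  [  0    0  -1  |    0 ]
  [  1    6  -1  |  -13 ]
ρ1 -> -1/3·ρ1
  [ 1  5   0  |  -34/3 ]
  [ 0  0  -1  |      0 ]
  [ 1  6  -1  |    -13 ]
ρ3 -> ρ3 − ρ1
  [ 1  5   0  |  -34/3 ]
  [ 0  0  -1  |      0 ]
  [ 0  1  -1  |   -5/3 ]
ρ2 <=> ρ3
  [ 1  5   0  |  -34/3 ]
  [ 0  1  -1  |   -5/3 ]
  [ 0  0  -1  |      0 ]
ρ3 -> -1·ρ3
  [ 1  5   0  |  -34/3 ]
  [ 0  1  -1  |   -5/3 ]
  [ 0  0   1  |      0 ]
ρ2 -> ρ2 + ρ3
  [ 1  5  0  |  -34/3 ]
  [ 0  1  0  |   -5/3 ]
  [ 0  0  1  |      0 ]
ρ1 -> ρ1 − 5·ρ2
  [ 1  0  0  |    -3 ]
  [ 0  1  0  |  -5/3 ]
  [ 0  0  1  |     0 ]
Reading off the last column: x = -3, y = -5/3, z = 0.

(-3, -5/3, 0)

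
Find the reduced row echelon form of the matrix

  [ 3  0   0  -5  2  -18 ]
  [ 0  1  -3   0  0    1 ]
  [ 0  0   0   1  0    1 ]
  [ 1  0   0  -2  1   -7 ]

[[1, 0, 0, 0, 0, -3], [0, 1, -3, 0, 0, 1], [0, 0, 0, 1, 0, 1], [0, 0, 0, 0, 1, -2]]

Multiply R1 by 1/3.
  [ 1  0   0  -5/3  2/3  -6 ]
  [ 0  1  -3     0    0   1 ]
  [ 0  0   0     1    0   1 ]
  [ 1  0   0    -2    1  -7 ]
Subtract R1 from R4.
  [ 1  0   0  -5/3  2/3  -6 ]
  [ 0  1  -3     0    0   1 ]
  [ 0  0   0     1    0   1 ]
  [ 0  0   0  -1/3  1/3  -1 ]
Add 1/3 times R3 to R4.
  [ 1  0   0  -5/3  2/3    -6 ]
  [ 0  1  -3     0    0     1 ]
  [ 0  0   0     1    0     1 ]
  [ 0  0   0     0  1/3  -2/3 ]
Multiply R4 by 3.
  [ 1  0   0  -5/3  2/3  -6 ]
  [ 0  1  -3     0    0   1 ]
  [ 0  0   0     1    0   1 ]
  [ 0  0   0     0    1  -2 ]
Subtract 2/3 times R4 from R1.
  [ 1  0   0  -5/3  0  -14/3 ]
  [ 0  1  -3     0  0      1 ]
  [ 0  0   0     1  0      1 ]
  [ 0  0   0     0  1     -2 ]
Add 5/3 times R3 to R1.
  [ 1  0   0  0  0  -3 ]
  [ 0  1  -3  0  0   1 ]
  [ 0  0   0  1  0   1 ]
  [ 0  0   0  0  1  -2 ]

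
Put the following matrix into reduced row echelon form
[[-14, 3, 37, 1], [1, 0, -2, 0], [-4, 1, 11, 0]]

[[1, 0, -2, 0], [0, 1, 3, 0], [0, 0, 0, 1]]

R1 → -1/14·R1
  [  1  -3/14  -37/14  -1/14 ]
  [  1      0      -2      0 ]
  [ -4      1      11      0 ]
R2 → R2 − R1
  [  1  -3/14  -37/14  -1/14 ]
  [  0   3/14    9/14   1/14 ]
  [ -4      1      11      0 ]
R3 → R3 + 4·R1
  [ 1  -3/14  -37/14  -1/14 ]
  [ 0   3/14    9/14   1/14 ]
  [ 0    1/7     3/7   -2/7 ]
R2 → 14/3·R2
  [ 1  -3/14  -37/14  -1/14 ]
  [ 0      1       3    1/3 ]
  [ 0    1/7     3/7   -2/7 ]
R3 → R3 − 1/7·R2
  [ 1  -3/14  -37/14  -1/14 ]
  [ 0      1       3    1/3 ]
  [ 0      0       0   -1/3 ]
R3 → -3·R3
  [ 1  -3/14  -37/14  -1/14 ]
  [ 0      1       3    1/3 ]
  [ 0      0       0      1 ]
R2 → R2 − 1/3·R3
  [ 1  -3/14  -37/14  -1/14 ]
  [ 0      1       3      0 ]
  [ 0      0       0      1 ]
R1 → R1 + 1/14·R3
  [ 1  -3/14  -37/14  0 ]
  [ 0      1       3  0 ]
  [ 0      0       0  1 ]
R1 → R1 + 3/14·R2
  [ 1  0  -2  0 ]
  [ 0  1   3  0 ]
  [ 0  0   0  1 ]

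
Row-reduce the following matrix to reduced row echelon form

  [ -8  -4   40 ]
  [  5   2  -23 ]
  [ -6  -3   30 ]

ρ1 := -1/8·ρ1
  [  1  1/2   -5 ]
  [  5    2  -23 ]
  [ -6   -3   30 ]
ρ2 := ρ2 − 5·ρ1
  [  1   1/2  -5 ]
  [  0  -1/2   2 ]
  [ -6    -3  30 ]
ρ3 := ρ3 + 6·ρ1
  [ 1   1/2  -5 ]
  [ 0  -1/2   2 ]
  [ 0     0   0 ]
ρ2 := -2·ρ2
  [ 1  1/2  -5 ]
  [ 0    1  -4 ]
  [ 0    0   0 ]
ρ1 := ρ1 − 1/2·ρ2
  [ 1  0  -3 ]
  [ 0  1  -4 ]
  [ 0  0   0 ]

[[1, 0, -3], [0, 1, -4], [0, 0, 0]]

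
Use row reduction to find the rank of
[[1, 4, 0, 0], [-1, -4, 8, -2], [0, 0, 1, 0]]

rank = 3

R2 -> R2 + R1
  [ 1  4  0   0 ]
  [ 0  0  8  -2 ]
  [ 0  0  1   0 ]
R2 -> 1/8·R2
  [ 1  4  0     0 ]
  [ 0  0  1  -1/4 ]
  [ 0  0  1     0 ]
R3 -> R3 − R2
  [ 1  4  0     0 ]
  [ 0  0  1  -1/4 ]
  [ 0  0  0   1/4 ]
R3 -> 4·R3
  [ 1  4  0     0 ]
  [ 0  0  1  -1/4 ]
  [ 0  0  0     1 ]
R2 -> R2 + 1/4·R3
  [ 1  4  0  0 ]
  [ 0  0  1  0 ]
  [ 0  0  0  1 ]
The reduced form has 3 nonzero rows.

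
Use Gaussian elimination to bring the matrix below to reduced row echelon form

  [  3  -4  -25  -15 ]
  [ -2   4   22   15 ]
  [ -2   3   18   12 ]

[[1, 0, -3, 0], [0, 1, 4, 0], [0, 0, 0, 1]]

Multiply ρ1 by 1/3.
  [  1  -4/3  -25/3  -5 ]
  [ -2     4     22  15 ]
  [ -2     3     18  12 ]
Add 2 times ρ1 to ρ2.
  [  1  -4/3  -25/3  -5 ]
  [  0   4/3   16/3   5 ]
  [ -2     3     18  12 ]
Add 2 times ρ1 to ρ3.
  [ 1  -4/3  -25/3  -5 ]
  [ 0   4/3   16/3   5 ]
  [ 0   1/3    4/3   2 ]
Multiply ρ2 by 3/4.
  [ 1  -4/3  -25/3    -5 ]
  [ 0     1      4  15/4 ]
  [ 0   1/3    4/3     2 ]
Subtract 1/3 times ρ2 from ρ3.
  [ 1  -4/3  -25/3    -5 ]
  [ 0     1      4  15/4 ]
  [ 0     0      0   3/4 ]
Multiply ρ3 by 4/3.
  [ 1  -4/3  -25/3    -5 ]
  [ 0     1      4  15/4 ]
  [ 0     0      0     1 ]
Subtract 15/4 times ρ3 from ρ2.
  [ 1  -4/3  -25/3  -5 ]
  [ 0     1      4   0 ]
  [ 0     0      0   1 ]
Add 5 times ρ3 to ρ1.
  [ 1  -4/3  -25/3  0 ]
  [ 0     1      4  0 ]
  [ 0     0      0  1 ]
Add 4/3 times ρ2 to ρ1.
  [ 1  0  -3  0 ]
  [ 0  1   4  0 ]
  [ 0  0   0  1 ]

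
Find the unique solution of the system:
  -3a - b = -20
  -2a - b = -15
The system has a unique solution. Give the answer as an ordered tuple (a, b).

Form the augmented matrix and row-reduce:
  [ -3  -1  |  -20 ]
  [ -2  -1  |  -15 ]
Multiply r1 by -1/3.
  [  1  1/3  |  20/3 ]
  [ -2   -1  |   -15 ]
Add 2 times r1 to r2.
  [ 1   1/3  |  20/3 ]
  [ 0  -1/3  |  -5/3 ]
Multiply r2 by -3.
  [ 1  1/3  |  20/3 ]
  [ 0    1  |     5 ]
Subtract 1/3 times r2 from r1.
  [ 1  0  |  5 ]
  [ 0  1  |  5 ]
Reading off the last column: a = 5, b = 5.

(5, 5)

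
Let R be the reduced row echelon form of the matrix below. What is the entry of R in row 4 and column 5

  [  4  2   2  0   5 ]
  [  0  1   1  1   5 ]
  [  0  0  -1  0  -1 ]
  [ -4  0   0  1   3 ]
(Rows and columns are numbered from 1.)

2

Multiply r1 by 1/4.
  [  1  1/2  1/2  0  5/4 ]
  [  0    1    1  1    5 ]
  [  0    0   -1  0   -1 ]
  [ -4    0    0  1    3 ]
Add 4 times r1 to r4.
  [ 1  1/2  1/2  0  5/4 ]
  [ 0    1    1  1    5 ]
  [ 0    0   -1  0   -1 ]
  [ 0    2    2  1    8 ]
Subtract 2 times r2 from r4.
  [ 1  1/2  1/2   0  5/4 ]
  [ 0    1    1   1    5 ]
  [ 0    0   -1   0   -1 ]
  [ 0    0    0  -1   -2 ]
Multiply r3 by -1.
  [ 1  1/2  1/2   0  5/4 ]
  [ 0    1    1   1    5 ]
  [ 0    0    1   0    1 ]
  [ 0    0    0  -1   -2 ]
Multiply r4 by -1.
  [ 1  1/2  1/2  0  5/4 ]
  [ 0    1    1  1    5 ]
  [ 0    0    1  0    1 ]
  [ 0    0    0  1    2 ]
Subtract r4 from r2.
  [ 1  1/2  1/2  0  5/4 ]
  [ 0    1    1  0    3 ]
  [ 0    0    1  0    1 ]
  [ 0    0    0  1    2 ]
Subtract r3 from r2.
  [ 1  1/2  1/2  0  5/4 ]
  [ 0    1    0  0    2 ]
  [ 0    0    1  0    1 ]
  [ 0    0    0  1    2 ]
Subtract 1/2 times r3 from r1.
  [ 1  1/2  0  0  3/4 ]
  [ 0    1  0  0    2 ]
  [ 0    0  1  0    1 ]
  [ 0    0  0  1    2 ]
Subtract 1/2 times r2 from r1.
  [ 1  0  0  0  -1/4 ]
  [ 0  1  0  0     2 ]
  [ 0  0  1  0     1 ]
  [ 0  0  0  1     2 ]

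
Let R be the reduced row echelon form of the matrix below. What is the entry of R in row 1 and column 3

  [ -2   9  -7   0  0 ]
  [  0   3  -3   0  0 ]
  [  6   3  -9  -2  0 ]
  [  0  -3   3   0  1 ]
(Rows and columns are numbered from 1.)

Multiply r1 by -1/2.
  [ 1  -9/2  7/2   0  0 ]
  [ 0     3   -3   0  0 ]
  [ 6     3   -9  -2  0 ]
  [ 0    -3    3   0  1 ]
Subtract 6 times r1 from r3.
  [ 1  -9/2  7/2   0  0 ]
  [ 0     3   -3   0  0 ]
  [ 0    30  -30  -2  0 ]
  [ 0    -3    3   0  1 ]
Multiply r2 by 1/3.
  [ 1  -9/2  7/2   0  0 ]
  [ 0     1   -1   0  0 ]
  [ 0    30  -30  -2  0 ]
  [ 0    -3    3   0  1 ]
Subtract 30 times r2 from r3.
  [ 1  -9/2  7/2   0  0 ]
  [ 0     1   -1   0  0 ]
  [ 0     0    0  -2  0 ]
  [ 0    -3    3   0  1 ]
Add 3 times r2 to r4.
  [ 1  -9/2  7/2   0  0 ]
  [ 0     1   -1   0  0 ]
  [ 0     0    0  -2  0 ]
  [ 0     0    0   0  1 ]
Multiply r3 by -1/2.
  [ 1  -9/2  7/2  0  0 ]
  [ 0     1   -1  0  0 ]
  [ 0     0    0  1  0 ]
  [ 0     0    0  0  1 ]
Add 9/2 times r2 to r1.
  [ 1  0  -1  0  0 ]
  [ 0  1  -1  0  0 ]
  [ 0  0   0  1  0 ]
  [ 0  0   0  0  1 ]

-1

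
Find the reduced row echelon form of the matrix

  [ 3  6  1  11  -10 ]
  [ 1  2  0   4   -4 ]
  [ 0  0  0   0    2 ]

R1 ← 1/3·R1
  [ 1  2  1/3  11/3  -10/3 ]
  [ 1  2    0     4     -4 ]
  [ 0  0    0     0      2 ]
R2 ← R2 − R1
  [ 1  2   1/3  11/3  -10/3 ]
  [ 0  0  -1/3   1/3   -2/3 ]
  [ 0  0     0     0      2 ]
R2 ← -3·R2
  [ 1  2  1/3  11/3  -10/3 ]
  [ 0  0    1    -1      2 ]
  [ 0  0    0     0      2 ]
R3 ← 1/2·R3
  [ 1  2  1/3  11/3  -10/3 ]
  [ 0  0    1    -1      2 ]
  [ 0  0    0     0      1 ]
R2 ← R2 − 2·R3
  [ 1  2  1/3  11/3  -10/3 ]
  [ 0  0    1    -1      0 ]
  [ 0  0    0     0      1 ]
R1 ← R1 + 10/3·R3
  [ 1  2  1/3  11/3  0 ]
  [ 0  0    1    -1  0 ]
  [ 0  0    0     0  1 ]
R1 ← R1 − 1/3·R2
  [ 1  2  0   4  0 ]
  [ 0  0  1  -1  0 ]
  [ 0  0  0   0  1 ]

[[1, 2, 0, 4, 0], [0, 0, 1, -1, 0], [0, 0, 0, 0, 1]]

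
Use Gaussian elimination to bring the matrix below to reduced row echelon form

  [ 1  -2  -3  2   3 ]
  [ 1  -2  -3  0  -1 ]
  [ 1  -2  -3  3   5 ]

[[1, -2, -3, 0, -1], [0, 0, 0, 1, 2], [0, 0, 0, 0, 0]]

Subtract r1 from r2.
  [ 1  -2  -3   2   3 ]
  [ 0   0   0  -2  -4 ]
  [ 1  -2  -3   3   5 ]
Subtract r1 from r3.
  [ 1  -2  -3   2   3 ]
  [ 0   0   0  -2  -4 ]
  [ 0   0   0   1   2 ]
Multiply r2 by -1/2.
  [ 1  -2  -3  2  3 ]
  [ 0   0   0  1  2 ]
  [ 0   0   0  1  2 ]
Subtract r2 from r3.
  [ 1  -2  -3  2  3 ]
  [ 0   0   0  1  2 ]
  [ 0   0   0  0  0 ]
Subtract 2 times r2 from r1.
  [ 1  -2  -3  0  -1 ]
  [ 0   0   0  1   2 ]
  [ 0   0   0  0   0 ]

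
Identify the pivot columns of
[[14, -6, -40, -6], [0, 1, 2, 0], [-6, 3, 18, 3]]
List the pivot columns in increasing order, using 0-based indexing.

0, 1, 3

r1 := 1/14·r1
  [  1  -3/7  -20/7  -3/7 ]
  [  0     1      2     0 ]
  [ -6     3     18     3 ]
r3 := r3 + 6·r1
  [ 1  -3/7  -20/7  -3/7 ]
  [ 0     1      2     0 ]
  [ 0   3/7    6/7   3/7 ]
r3 := r3 − 3/7·r2
  [ 1  -3/7  -20/7  -3/7 ]
  [ 0     1      2     0 ]
  [ 0     0      0   3/7 ]
r3 := 7/3·r3
  [ 1  -3/7  -20/7  -3/7 ]
  [ 0     1      2     0 ]
  [ 0     0      0     1 ]
r1 := r1 + 3/7·r3
  [ 1  -3/7  -20/7  0 ]
  [ 0     1      2  0 ]
  [ 0     0      0  1 ]
r1 := r1 + 3/7·r2
  [ 1  0  -2  0 ]
  [ 0  1   2  0 ]
  [ 0  0   0  1 ]
Pivot columns are the columns containing a leading 1.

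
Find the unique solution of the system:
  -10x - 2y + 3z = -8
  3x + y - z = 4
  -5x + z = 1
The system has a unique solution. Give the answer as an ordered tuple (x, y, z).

Form the augmented matrix and row-reduce:
  [ -10  -2   3  |  -8 ]
  [   3   1  -1  |   4 ]
  [  -5   0   1  |   1 ]
r1 ← -1/10·r1
  [  1  1/5  -3/10  |  4/5 ]
  [  3    1     -1  |    4 ]
  [ -5    0      1  |    1 ]
r2 ← r2 − 3·r1
  [  1  1/5  -3/10  |  4/5 ]
  [  0  2/5  -1/10  |  8/5 ]
  [ -5    0      1  |    1 ]
r3 ← r3 + 5·r1
  [ 1  1/5  -3/10  |  4/5 ]
  [ 0  2/5  -1/10  |  8/5 ]
  [ 0    1   -1/2  |    5 ]
r2 ← 5/2·r2
  [ 1  1/5  -3/10  |  4/5 ]
  [ 0    1   -1/4  |    4 ]
  [ 0    1   -1/2  |    5 ]
r3 ← r3 − r2
  [ 1  1/5  -3/10  |  4/5 ]
  [ 0    1   -1/4  |    4 ]
  [ 0    0   -1/4  |    1 ]
r3 ← -4·r3
  [ 1  1/5  -3/10  |  4/5 ]
  [ 0    1   -1/4  |    4 ]
  [ 0    0      1  |   -4 ]
r2 ← r2 + 1/4·r3
  [ 1  1/5  -3/10  |  4/5 ]
  [ 0    1      0  |    3 ]
  [ 0    0      1  |   -4 ]
r1 ← r1 + 3/10·r3
  [ 1  1/5  0  |  -2/5 ]
  [ 0    1  0  |     3 ]
  [ 0    0  1  |    -4 ]
r1 ← r1 − 1/5·r2
  [ 1  0  0  |  -1 ]
  [ 0  1  0  |   3 ]
  [ 0  0  1  |  -4 ]
Reading off the last column: x = -1, y = 3, z = -4.

(-1, 3, -4)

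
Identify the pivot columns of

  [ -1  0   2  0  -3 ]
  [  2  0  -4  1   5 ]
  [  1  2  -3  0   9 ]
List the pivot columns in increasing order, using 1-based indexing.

1, 2, 4

R1 → -1·R1
  [ 1  0  -2  0  3 ]
  [ 2  0  -4  1  5 ]
  [ 1  2  -3  0  9 ]
R2 → R2 − 2·R1
  [ 1  0  -2  0   3 ]
  [ 0  0   0  1  -1 ]
  [ 1  2  -3  0   9 ]
R3 → R3 − R1
  [ 1  0  -2  0   3 ]
  [ 0  0   0  1  -1 ]
  [ 0  2  -1  0   6 ]
R2 <=> R3
  [ 1  0  -2  0   3 ]
  [ 0  2  -1  0   6 ]
  [ 0  0   0  1  -1 ]
R2 → 1/2·R2
  [ 1  0    -2  0   3 ]
  [ 0  1  -1/2  0   3 ]
  [ 0  0     0  1  -1 ]
Pivot columns are the columns containing a leading 1.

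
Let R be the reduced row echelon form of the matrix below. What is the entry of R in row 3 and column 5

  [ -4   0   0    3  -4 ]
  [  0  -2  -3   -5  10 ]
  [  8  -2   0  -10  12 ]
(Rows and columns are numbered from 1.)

Multiply r1 by -1/4.
Subtract 8 times r1 from r3.
Multiply r2 by -1/2.
Add 2 times r2 to r3.
Multiply r3 by 1/3.
Subtract 3/2 times r3 from r2.

-2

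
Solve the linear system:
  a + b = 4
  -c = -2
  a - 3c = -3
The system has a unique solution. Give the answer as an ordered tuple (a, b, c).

(3, 1, 2)

Form the augmented matrix and row-reduce:
  [ 1  1   0  |   4 ]
  [ 0  0  -1  |  -2 ]
  [ 1  0  -3  |  -3 ]
Subtract r1 from r3.
  [ 1   1   0  |   4 ]
  [ 0   0  -1  |  -2 ]
  [ 0  -1  -3  |  -7 ]
Swap r2 and r3.
  [ 1   1   0  |   4 ]
  [ 0  -1  -3  |  -7 ]
  [ 0   0  -1  |  -2 ]
Multiply r2 by -1.
  [ 1  1   0  |   4 ]
  [ 0  1   3  |   7 ]
  [ 0  0  -1  |  -2 ]
Multiply r3 by -1.
  [ 1  1  0  |  4 ]
  [ 0  1  3  |  7 ]
  [ 0  0  1  |  2 ]
Subtract 3 times r3 from r2.
  [ 1  1  0  |  4 ]
  [ 0  1  0  |  1 ]
  [ 0  0  1  |  2 ]
Subtract r2 from r1.
  [ 1  0  0  |  3 ]
  [ 0  1  0  |  1 ]
  [ 0  0  1  |  2 ]
Reading off the last column: a = 3, b = 1, c = 2.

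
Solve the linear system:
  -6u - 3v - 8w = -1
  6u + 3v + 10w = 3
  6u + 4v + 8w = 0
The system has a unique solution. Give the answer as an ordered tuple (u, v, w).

(-2/3, -1, 1)

Form the augmented matrix and row-reduce:
  [ -6  -3  -8  |  -1 ]
  [  6   3  10  |   3 ]
  [  6   4   8  |   0 ]
R1 ← -1/6·R1
  [ 1  1/2  4/3  |  1/6 ]
  [ 6    3   10  |    3 ]
  [ 6    4    8  |    0 ]
R2 ← R2 − 6·R1
  [ 1  1/2  4/3  |  1/6 ]
  [ 0    0    2  |    2 ]
  [ 6    4    8  |    0 ]
R3 ← R3 − 6·R1
  [ 1  1/2  4/3  |  1/6 ]
  [ 0    0    2  |    2 ]
  [ 0    1    0  |   -1 ]
R2 <-> R3
  [ 1  1/2  4/3  |  1/6 ]
  [ 0    1    0  |   -1 ]
  [ 0    0    2  |    2 ]
R3 ← 1/2·R3
  [ 1  1/2  4/3  |  1/6 ]
  [ 0    1    0  |   -1 ]
  [ 0    0    1  |    1 ]
R1 ← R1 − 4/3·R3
  [ 1  1/2  0  |  -7/6 ]
  [ 0    1  0  |    -1 ]
  [ 0    0  1  |     1 ]
R1 ← R1 − 1/2·R2
  [ 1  0  0  |  -2/3 ]
  [ 0  1  0  |    -1 ]
  [ 0  0  1  |     1 ]
Reading off the last column: u = -2/3, v = -1, w = 1.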